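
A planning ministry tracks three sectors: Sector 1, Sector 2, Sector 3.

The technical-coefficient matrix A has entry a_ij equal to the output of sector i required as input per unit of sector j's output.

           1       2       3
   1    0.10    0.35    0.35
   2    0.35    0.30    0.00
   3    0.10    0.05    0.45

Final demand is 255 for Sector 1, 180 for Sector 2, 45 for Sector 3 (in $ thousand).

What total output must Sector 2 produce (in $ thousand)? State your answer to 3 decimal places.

I − A =
  [   0.90    -0.35    -0.35]
  [  -0.35     0.70     0.00]
  [  -0.10    -0.05     0.55]
Cofactors of I−A, C_ij = (−1)^(i+j)·(minor ij) (rows/columns in the sector order above):
  C_11 = (0.70)(0.55) − (0.00)(-0.05) = 0.3850
  C_12 = −[(-0.35)(0.55) − (0.00)(-0.10)] = 0.1925
  C_13 = (-0.35)(-0.05) − (0.70)(-0.10) = 0.0875
  C_21 = −[(-0.35)(0.55) − (-0.35)(-0.05)] = 0.2100
  C_22 = (0.90)(0.55) − (-0.35)(-0.10) = 0.4600
  C_23 = −[(0.90)(-0.05) − (-0.35)(-0.10)] = 0.0800
  C_31 = (-0.35)(0.00) − (-0.35)(0.70) = 0.2450
  C_32 = −[(0.90)(0.00) − (-0.35)(-0.35)] = 0.1225
  C_33 = (0.90)(0.70) − (-0.35)(-0.35) = 0.5075
det(I−A) = Σ_j (I−A)_1j·C_1j = (0.90)(0.3850) + (-0.35)(0.1925) + (-0.35)(0.0875) = 0.2485
adj(I−A) = Cᵀ =
  [ 0.3850   0.2100   0.2450]
  [ 0.1925   0.4600   0.1225]
  [ 0.0875   0.0800   0.5075]
(I − A)⁻¹ = adj(I−A) / det(I−A) ≈
  [   1.5493     0.8451     0.9859]
  [   0.7746     1.8511     0.4930]
  [   0.3521     0.3219     2.0423]
x = (I − A)⁻¹ d = adj(I−A)·d / det(I−A), with det(I−A) = 0.2485:
  x_1 = (0.3850·255 + 0.2100·180 + 0.2450·45) / 0.2485 = 147.00 / 0.2485 ≈ 591.549
  x_2 = (0.1925·255 + 0.4600·180 + 0.1225·45) / 0.2485 = 137.40 / 0.2485 ≈ 552.918
  x_3 = (0.0875·255 + 0.0800·180 + 0.5075·45) / 0.2485 = 59.55 / 0.2485 ≈ 239.638

x_2 = 552.918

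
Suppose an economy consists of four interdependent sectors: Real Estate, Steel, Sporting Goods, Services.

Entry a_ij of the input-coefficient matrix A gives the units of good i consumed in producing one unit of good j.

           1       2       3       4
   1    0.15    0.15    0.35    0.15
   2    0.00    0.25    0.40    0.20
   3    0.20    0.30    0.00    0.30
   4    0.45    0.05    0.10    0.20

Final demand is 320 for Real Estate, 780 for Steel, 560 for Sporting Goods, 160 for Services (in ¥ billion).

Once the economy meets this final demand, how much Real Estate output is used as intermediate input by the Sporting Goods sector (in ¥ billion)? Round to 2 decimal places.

I − A =
  [   0.85    -0.15    -0.35    -0.15]
  [   0.00     0.75    -0.40    -0.20]
  [  -0.20    -0.30     1.00    -0.30]
  [  -0.45    -0.05    -0.10     0.80]
Compute the cofactors C_ij = (−1)^(i+j)·(3×3 minor ij) of I−A; the adjugate is their transpose:
adj(I−A) = Cᵀ =
  [ 0.459500   0.216750   0.271750   0.242250]
  [ 0.212000   0.480750   0.293500   0.270000]
  [ 0.246250   0.242250   0.437375   0.270750]
  [ 0.302500   0.182250   0.225875   0.471000]
det(I−A) = Σ_j (I−A)_1j·C_1j = (0.85)(0.459500) + (-0.15)(0.212000) + (-0.35)(0.246250) + (-0.15)(0.302500) = 0.2272125
(I − A)⁻¹ = adj(I−A) / det(I−A) ≈
  [   2.0223     0.9540     1.1960     1.0662]
  [   0.9330     2.1159     1.2917     1.1883]
  [   1.0838     1.0662     1.9250     1.1916]
  [   1.3314     0.8021     0.9941     2.0729]
First solve x = (I − A)⁻¹ d = adj(I−A)·d / det(I−A); in particular x_3 = (0.246250·320 + 0.242250·780 + 0.437375·560 + 0.270750·160) / 0.2272125 = 556.005 / 0.2272125 ≈ 2447.0705.
Intermediate flow from 1 to 3: z_13 = a_13 · x_3 = 0.35 × 556.005 / 0.2272125 = 194.60175 / 0.2272125 ≈ 856.47.

z_13 = 856.47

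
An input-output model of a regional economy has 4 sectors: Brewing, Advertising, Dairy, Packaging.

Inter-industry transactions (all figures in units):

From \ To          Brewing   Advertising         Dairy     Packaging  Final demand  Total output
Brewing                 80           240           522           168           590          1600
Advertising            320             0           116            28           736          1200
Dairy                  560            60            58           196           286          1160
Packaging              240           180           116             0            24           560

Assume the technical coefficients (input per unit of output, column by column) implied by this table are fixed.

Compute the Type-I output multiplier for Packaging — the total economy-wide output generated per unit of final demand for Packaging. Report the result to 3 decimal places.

Technical coefficients a_ij = z_ij / X_j:
  a_BB = 80/1600 = 0.05, a_AB = 320/1600 = 0.20, a_DB = 560/1600 = 0.35, a_PB = 240/1600 = 0.15
  a_BA = 240/1200 = 0.20, a_AA = 0/1200 = 0.00, a_DA = 60/1200 = 0.05, a_PA = 180/1200 = 0.15
  a_BD = 522/1160 = 0.45, a_AD = 116/1160 = 0.10, a_DD = 58/1160 = 0.05, a_PD = 116/1160 = 0.10
  a_BP = 168/560 = 0.30, a_AP = 28/560 = 0.05, a_DP = 196/560 = 0.35, a_PP = 0/560 = 0.00
I − A =
  [   0.95    -0.20    -0.45    -0.30]
  [  -0.20     1.00    -0.10    -0.05]
  [  -0.35    -0.05     0.95    -0.35]
  [  -0.15    -0.15    -0.10     1.00]
Compute the cofactors C_ij = (−1)^(i+j)·(3×3 minor ij) of I−A; the adjugate is their transpose:
adj(I−A) = Cᵀ =
  [ 0.897375   0.273375   0.502125   0.458625]
  [ 0.232125   0.634875   0.194625   0.169500]
  [ 0.420750   0.191375   0.847375   0.432375]
  [ 0.211500   0.155375   0.189250   0.690750]
det(I−A) = Σ_j (I−A)_1j·C_1j = (0.95)(0.897375) + (-0.20)(0.232125) + (-0.45)(0.420750) + (-0.30)(0.211500) = 0.55329375
(I − A)⁻¹ = adj(I−A) / det(I−A) ≈
  [   1.6219     0.4941     0.9075     0.8289]
  [   0.4195     1.1474     0.3518     0.3063]
  [   0.7604     0.3459     1.5315     0.7815]
  [   0.3823     0.2808     0.3420     1.2484]
The output multiplier for sector j is the column-j sum of the Leontief inverse (I − A)⁻¹ = adj(I−A) / det(I−A).
Column P of adj(I−A): (0.458625, 0.169500, 0.432375, 0.690750); det(I−A) = 0.55329375.
m_P = (0.458625 + 0.169500 + 0.432375 + 0.690750) / 0.55329375 = 1.75125 / 0.55329375 ≈ 3.165.

m_P = 3.165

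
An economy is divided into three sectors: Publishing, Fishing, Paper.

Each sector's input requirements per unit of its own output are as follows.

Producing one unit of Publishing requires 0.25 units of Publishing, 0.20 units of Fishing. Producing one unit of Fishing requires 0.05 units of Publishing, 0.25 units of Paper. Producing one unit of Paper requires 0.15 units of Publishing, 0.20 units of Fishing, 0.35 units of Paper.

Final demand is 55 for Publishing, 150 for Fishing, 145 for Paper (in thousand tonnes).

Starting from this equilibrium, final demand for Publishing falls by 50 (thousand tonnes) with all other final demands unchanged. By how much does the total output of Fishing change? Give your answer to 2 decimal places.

I − A =
  [   0.75    -0.05    -0.15]
  [  -0.20     1.00    -0.20]
  [   0.00    -0.25     0.65]
Cofactors of I−A, C_ij = (−1)^(i+j)·(minor ij) (rows/columns in the sector order above):
  C_11 = (1.00)(0.65) − (-0.20)(-0.25) = 0.6000
  C_12 = −[(-0.20)(0.65) − (-0.20)(0.00)] = 0.1300
  C_13 = (-0.20)(-0.25) − (1.00)(0.00) = 0.0500
  C_21 = −[(-0.05)(0.65) − (-0.15)(-0.25)] = 0.0700
  C_22 = (0.75)(0.65) − (-0.15)(0.00) = 0.4875
  C_23 = −[(0.75)(-0.25) − (-0.05)(0.00)] = 0.1875
  C_31 = (-0.05)(-0.20) − (-0.15)(1.00) = 0.1600
  C_32 = −[(0.75)(-0.20) − (-0.15)(-0.20)] = 0.1800
  C_33 = (0.75)(1.00) − (-0.05)(-0.20) = 0.7400
det(I−A) = Σ_j (I−A)_1j·C_1j = (0.75)(0.6000) + (-0.05)(0.1300) + (-0.15)(0.0500) = 0.4360
adj(I−A) = Cᵀ =
  [ 0.6000   0.0700   0.1600]
  [ 0.1300   0.4875   0.1800]
  [ 0.0500   0.1875   0.7400]
(I − A)⁻¹ = adj(I−A) / det(I−A) ≈
  [   1.3761     0.1606     0.3670]
  [   0.2982     1.1181     0.4128]
  [   0.1147     0.4300     1.6972]
Δx = (I − A)⁻¹ Δd with Δd having -50 in the Publishing component and 0 elsewhere.
So Δx_2 = L_21 · (-50), where L_21 = adj(I−A)_21 / det(I−A) = 0.1300 / 0.4360.
Δx_2 = 0.1300 × (-50) / 0.4360 = -6.50 / 0.4360 ≈ -14.91.

Δx_2 = -14.91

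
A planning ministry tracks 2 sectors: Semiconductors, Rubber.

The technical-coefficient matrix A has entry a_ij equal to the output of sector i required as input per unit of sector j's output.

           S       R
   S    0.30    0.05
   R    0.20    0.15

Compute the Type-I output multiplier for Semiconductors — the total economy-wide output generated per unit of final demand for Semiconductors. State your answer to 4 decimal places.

m_S = 1.7949

I − A =
  [   0.70    -0.05]
  [  -0.20     0.85]
det(I−A) = (0.70)(0.85) − (-0.05)(-0.20) = 0.5850
adj(I−A) = [[0.85, 0.05], [0.20, 0.70]]
(I − A)⁻¹ = adj(I−A) / det(I−A) ≈
  [   1.45299     0.08547]
  [   0.34188     1.19658]
The output multiplier for sector j is the column-j sum of the Leontief inverse (I − A)⁻¹ = adj(I−A) / det(I−A).
Column S of adj(I−A): (0.85, 0.20); det(I−A) = 0.5850.
m_S = (0.85 + 0.20) / 0.5850 = 1.05 / 0.5850 ≈ 1.7949.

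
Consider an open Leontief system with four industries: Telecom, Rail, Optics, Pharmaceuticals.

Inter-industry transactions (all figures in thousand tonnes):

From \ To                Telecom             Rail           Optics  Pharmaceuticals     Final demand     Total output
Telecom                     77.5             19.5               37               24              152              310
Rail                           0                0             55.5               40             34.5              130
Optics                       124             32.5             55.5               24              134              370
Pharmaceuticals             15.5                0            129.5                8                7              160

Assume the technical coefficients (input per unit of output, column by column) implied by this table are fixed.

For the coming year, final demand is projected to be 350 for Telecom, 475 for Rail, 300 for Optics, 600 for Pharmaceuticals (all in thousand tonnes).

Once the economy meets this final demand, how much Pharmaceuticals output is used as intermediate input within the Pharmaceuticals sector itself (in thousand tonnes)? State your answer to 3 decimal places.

Technical coefficients a_ij = z_ij / X_j:
  a_TT = 77.5/310 = 0.25, a_RT = 0/310 = 0.00, a_OT = 124/310 = 0.40, a_PT = 15.5/310 = 0.05
  a_TR = 19.5/130 = 0.15, a_RR = 0/130 = 0.00, a_OR = 32.5/130 = 0.25, a_PR = 0/130 = 0.00
  a_TO = 37/370 = 0.10, a_RO = 55.5/370 = 0.15, a_OO = 55.5/370 = 0.15, a_PO = 129.5/370 = 0.35
  a_TP = 24/160 = 0.15, a_RP = 40/160 = 0.25, a_OP = 24/160 = 0.15, a_PP = 8/160 = 0.05
I − A =
  [   0.75    -0.15    -0.10    -0.15]
  [   0.00     1.00    -0.15    -0.25]
  [  -0.40    -0.25     0.85    -0.15]
  [  -0.05     0.00    -0.35     0.95]
Compute the cofactors C_ij = (−1)^(i+j)·(3×3 minor ij) of I−A; the adjugate is their transpose:
adj(I−A) = Cᵀ =
  [ 0.697500   0.150125   0.182000   0.178375]
  [ 0.103750   0.500125   0.172625   0.175250]
  [ 0.390625   0.234375   0.703125   0.234375]
  [ 0.180625   0.094250   0.268625   0.560375]
det(I−A) = Σ_j (I−A)_1j·C_1j = (0.75)(0.697500) + (-0.15)(0.103750) + (-0.10)(0.390625) + (-0.15)(0.180625) = 0.44140625
(I − A)⁻¹ = adj(I−A) / det(I−A) ≈
  [   1.5802     0.3401     0.4123     0.4041]
  [   0.2350     1.1330     0.3911     0.3970]
  [   0.8850     0.5310     1.5929     0.5310]
  [   0.4092     0.2135     0.6086     1.2695]
First solve x = (I − A)⁻¹ d = adj(I−A)·d / det(I−A); in particular x_P = (0.180625·350 + 0.094250·475 + 0.268625·300 + 0.560375·600) / 0.44140625 = 524.80 / 0.44140625 ≈ 1188.92743.
Intermediate flow from P to P: z_PP = a_PP · x_P = 0.05 × 524.80 / 0.44140625 = 26.24 / 0.44140625 ≈ 59.446.

z_PP = 59.446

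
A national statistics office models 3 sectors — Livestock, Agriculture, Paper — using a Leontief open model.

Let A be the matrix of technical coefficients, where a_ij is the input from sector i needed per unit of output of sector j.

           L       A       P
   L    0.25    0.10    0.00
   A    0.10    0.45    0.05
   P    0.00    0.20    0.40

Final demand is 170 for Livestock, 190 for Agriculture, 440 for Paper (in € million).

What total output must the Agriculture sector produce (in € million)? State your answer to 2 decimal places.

x_A = 479.49

I − A =
  [   0.75    -0.10     0.00]
  [  -0.10     0.55    -0.05]
  [   0.00    -0.20     0.60]
Cofactors of I−A, C_ij = (−1)^(i+j)·(minor ij) (rows/columns in the sector order above):
  C_11 = (0.55)(0.60) − (-0.05)(-0.20) = 0.3200
  C_12 = −[(-0.10)(0.60) − (-0.05)(0.00)] = 0.0600
  C_13 = (-0.10)(-0.20) − (0.55)(0.00) = 0.0200
  C_21 = −[(-0.10)(0.60) − (0.00)(-0.20)] = 0.0600
  C_22 = (0.75)(0.60) − (0.00)(0.00) = 0.4500
  C_23 = −[(0.75)(-0.20) − (-0.10)(0.00)] = 0.1500
  C_31 = (-0.10)(-0.05) − (0.00)(0.55) = 0.0050
  C_32 = −[(0.75)(-0.05) − (0.00)(-0.10)] = 0.0375
  C_33 = (0.75)(0.55) − (-0.10)(-0.10) = 0.4025
det(I−A) = Σ_j (I−A)_1j·C_1j = (0.75)(0.3200) + (-0.10)(0.0600) + (0.00)(0.0200) = 0.2340
adj(I−A) = Cᵀ =
  [ 0.3200   0.0600   0.0050]
  [ 0.0600   0.4500   0.0375]
  [ 0.0200   0.1500   0.4025]
(I − A)⁻¹ = adj(I−A) / det(I−A) ≈
  [   1.3675     0.2564     0.0214]
  [   0.2564     1.9231     0.1603]
  [   0.0855     0.6410     1.7201]
x = (I − A)⁻¹ d = adj(I−A)·d / det(I−A), with det(I−A) = 0.2340:
  x_L = (0.3200·170 + 0.0600·190 + 0.0050·440) / 0.2340 = 68.00 / 0.2340 ≈ 290.60
  x_A = (0.0600·170 + 0.4500·190 + 0.0375·440) / 0.2340 = 112.20 / 0.2340 ≈ 479.49
  x_P = (0.0200·170 + 0.1500·190 + 0.4025·440) / 0.2340 = 209.00 / 0.2340 ≈ 893.16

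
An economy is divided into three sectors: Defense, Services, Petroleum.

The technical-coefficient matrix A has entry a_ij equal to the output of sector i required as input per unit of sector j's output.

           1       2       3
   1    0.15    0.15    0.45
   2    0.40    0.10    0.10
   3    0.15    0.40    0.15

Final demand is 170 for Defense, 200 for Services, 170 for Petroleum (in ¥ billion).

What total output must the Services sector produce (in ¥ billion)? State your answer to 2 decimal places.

I − A =
  [   0.85    -0.15    -0.45]
  [  -0.40     0.90    -0.10]
  [  -0.15    -0.40     0.85]
Cofactors of I−A, C_ij = (−1)^(i+j)·(minor ij) (rows/columns in the sector order above):
  C_11 = (0.90)(0.85) − (-0.10)(-0.40) = 0.7250
  C_12 = −[(-0.40)(0.85) − (-0.10)(-0.15)] = 0.3550
  C_13 = (-0.40)(-0.40) − (0.90)(-0.15) = 0.2950
  C_21 = −[(-0.15)(0.85) − (-0.45)(-0.40)] = 0.3075
  C_22 = (0.85)(0.85) − (-0.45)(-0.15) = 0.6550
  C_23 = −[(0.85)(-0.40) − (-0.15)(-0.15)] = 0.3625
  C_31 = (-0.15)(-0.10) − (-0.45)(0.90) = 0.4200
  C_32 = −[(0.85)(-0.10) − (-0.45)(-0.40)] = 0.2650
  C_33 = (0.85)(0.90) − (-0.15)(-0.40) = 0.7050
det(I−A) = Σ_j (I−A)_1j·C_1j = (0.85)(0.7250) + (-0.15)(0.3550) + (-0.45)(0.2950) = 0.43025
adj(I−A) = Cᵀ =
  [ 0.7250   0.3075   0.4200]
  [ 0.3550   0.6550   0.2650]
  [ 0.2950   0.3625   0.7050]
(I − A)⁻¹ = adj(I−A) / det(I−A) ≈
  [   1.6851     0.7147     0.9762]
  [   0.8251     1.5224     0.6159]
  [   0.6856     0.8425     1.6386]
x = (I − A)⁻¹ d = adj(I−A)·d / det(I−A), with det(I−A) = 0.43025:
  x_1 = (0.7250·170 + 0.3075·200 + 0.4200·170) / 0.43025 = 256.15 / 0.43025 ≈ 595.35
  x_2 = (0.3550·170 + 0.6550·200 + 0.2650·170) / 0.43025 = 236.40 / 0.43025 ≈ 549.45
  x_3 = (0.2950·170 + 0.3625·200 + 0.7050·170) / 0.43025 = 242.50 / 0.43025 ≈ 563.63

x_2 = 549.45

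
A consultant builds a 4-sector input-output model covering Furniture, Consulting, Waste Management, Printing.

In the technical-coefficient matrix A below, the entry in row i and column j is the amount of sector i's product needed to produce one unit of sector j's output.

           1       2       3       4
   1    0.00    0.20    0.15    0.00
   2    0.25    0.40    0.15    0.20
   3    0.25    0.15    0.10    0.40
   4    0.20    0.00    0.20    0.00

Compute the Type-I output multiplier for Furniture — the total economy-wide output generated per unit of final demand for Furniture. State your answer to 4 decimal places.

m_1 = 3.1225

I − A =
  [   1.00    -0.20    -0.15     0.00]
  [  -0.25     0.60    -0.15    -0.20]
  [  -0.25    -0.15     0.90    -0.40]
  [  -0.20     0.00    -0.20     1.00]
Compute the cofactors C_ij = (−1)^(i+j)·(3×3 minor ij) of I−A; the adjugate is their transpose:
adj(I−A) = Cᵀ =
  [ 0.463500   0.186500   0.128000   0.088500]
  [ 0.300500   0.770500   0.233500   0.247500]
  [ 0.241500   0.216000   0.542000   0.260000]
  [ 0.141000   0.080500   0.134000   0.436875]
det(I−A) = Σ_j (I−A)_1j·C_1j = (1.00)(0.463500) + (-0.20)(0.300500) + (-0.15)(0.241500) + (0.00)(0.141000) = 0.367175
(I − A)⁻¹ = adj(I−A) / det(I−A) ≈
  [   1.26234     0.50793     0.34861     0.24103]
  [   0.81841     2.09845     0.63594     0.67407]
  [   0.65772     0.58828     1.47614     0.70811]
  [   0.38401     0.21924     0.36495     1.18983]
The output multiplier for sector j is the column-j sum of the Leontief inverse (I − A)⁻¹ = adj(I−A) / det(I−A).
Column 1 of adj(I−A): (0.463500, 0.300500, 0.241500, 0.141000); det(I−A) = 0.367175.
m_1 = (0.463500 + 0.300500 + 0.241500 + 0.141000) / 0.367175 = 1.1465 / 0.367175 ≈ 3.1225.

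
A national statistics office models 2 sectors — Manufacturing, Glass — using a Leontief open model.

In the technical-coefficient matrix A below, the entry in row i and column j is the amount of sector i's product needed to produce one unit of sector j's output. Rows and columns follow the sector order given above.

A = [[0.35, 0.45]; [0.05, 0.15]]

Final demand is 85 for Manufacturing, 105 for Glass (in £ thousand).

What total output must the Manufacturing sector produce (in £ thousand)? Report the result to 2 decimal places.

I − A =
  [   0.65    -0.45]
  [  -0.05     0.85]
det(I−A) = (0.65)(0.85) − (-0.45)(-0.05) = 0.5300
adj(I−A) = [[0.85, 0.45], [0.05, 0.65]]
(I − A)⁻¹ = adj(I−A) / det(I−A) ≈
  [   1.6038     0.8491]
  [   0.0943     1.2264]
x = (I − A)⁻¹ d = adj(I−A)·d / det(I−A), with det(I−A) = 0.5300:
  x_1 = (0.85·85 + 0.45·105) / 0.5300 = 119.50 / 0.5300 ≈ 225.47
  x_2 = (0.05·85 + 0.65·105) / 0.5300 = 72.50 / 0.5300 ≈ 136.79

x_1 = 225.47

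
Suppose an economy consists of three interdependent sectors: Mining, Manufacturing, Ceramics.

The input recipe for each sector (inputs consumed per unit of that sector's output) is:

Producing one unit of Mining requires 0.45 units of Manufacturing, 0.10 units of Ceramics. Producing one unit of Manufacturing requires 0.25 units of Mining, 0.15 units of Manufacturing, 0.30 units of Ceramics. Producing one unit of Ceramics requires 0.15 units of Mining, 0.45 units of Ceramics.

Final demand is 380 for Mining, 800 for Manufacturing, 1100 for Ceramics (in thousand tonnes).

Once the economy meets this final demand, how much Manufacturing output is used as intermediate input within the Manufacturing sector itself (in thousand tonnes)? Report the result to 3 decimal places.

I − A =
  [   1.00    -0.25    -0.15]
  [  -0.45     0.85     0.00]
  [  -0.10    -0.30     0.55]
Cofactors of I−A, C_ij = (−1)^(i+j)·(minor ij) (rows/columns in the sector order above):
  C_11 = (0.85)(0.55) − (0.00)(-0.30) = 0.4675
  C_12 = −[(-0.45)(0.55) − (0.00)(-0.10)] = 0.2475
  C_13 = (-0.45)(-0.30) − (0.85)(-0.10) = 0.2200
  C_21 = −[(-0.25)(0.55) − (-0.15)(-0.30)] = 0.1825
  C_22 = (1.00)(0.55) − (-0.15)(-0.10) = 0.5350
  C_23 = −[(1.00)(-0.30) − (-0.25)(-0.10)] = 0.3250
  C_31 = (-0.25)(0.00) − (-0.15)(0.85) = 0.1275
  C_32 = −[(1.00)(0.00) − (-0.15)(-0.45)] = 0.0675
  C_33 = (1.00)(0.85) − (-0.25)(-0.45) = 0.7375
det(I−A) = Σ_j (I−A)_1j·C_1j = (1.00)(0.4675) + (-0.25)(0.2475) + (-0.15)(0.2200) = 0.372625
adj(I−A) = Cᵀ =
  [ 0.4675   0.1825   0.1275]
  [ 0.2475   0.5350   0.0675]
  [ 0.2200   0.3250   0.7375]
(I − A)⁻¹ = adj(I−A) / det(I−A) ≈
  [   1.2546     0.4898     0.3422]
  [   0.6642     1.4358     0.1811]
  [   0.5904     0.8722     1.9792]
First solve x = (I − A)⁻¹ d = adj(I−A)·d / det(I−A); in particular x_2 = (0.2475·380 + 0.5350·800 + 0.0675·1100) / 0.372625 = 596.30 / 0.372625 ≈ 1600.26837.
Intermediate flow from 2 to 2: z_22 = a_22 · x_2 = 0.15 × 596.30 / 0.372625 = 89.445 / 0.372625 ≈ 240.040.

z_22 = 240.040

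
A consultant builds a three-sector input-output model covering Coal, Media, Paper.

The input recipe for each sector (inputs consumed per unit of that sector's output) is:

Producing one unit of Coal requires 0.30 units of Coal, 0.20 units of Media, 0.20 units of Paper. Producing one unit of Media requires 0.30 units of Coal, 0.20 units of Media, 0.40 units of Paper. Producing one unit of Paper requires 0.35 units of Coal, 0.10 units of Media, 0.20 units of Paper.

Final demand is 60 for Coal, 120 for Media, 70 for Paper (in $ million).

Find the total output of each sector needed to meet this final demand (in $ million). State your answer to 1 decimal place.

x_1 = 366.3, x_2 = 281.6, x_3 = 319.9

I − A =
  [   0.70    -0.30    -0.35]
  [  -0.20     0.80    -0.10]
  [  -0.20    -0.40     0.80]
Cofactors of I−A, C_ij = (−1)^(i+j)·(minor ij) (rows/columns in the sector order above):
  C_11 = (0.80)(0.80) − (-0.10)(-0.40) = 0.6000
  C_12 = −[(-0.20)(0.80) − (-0.10)(-0.20)] = 0.1800
  C_13 = (-0.20)(-0.40) − (0.80)(-0.20) = 0.2400
  C_21 = −[(-0.30)(0.80) − (-0.35)(-0.40)] = 0.3800
  C_22 = (0.70)(0.80) − (-0.35)(-0.20) = 0.4900
  C_23 = −[(0.70)(-0.40) − (-0.30)(-0.20)] = 0.3400
  C_31 = (-0.30)(-0.10) − (-0.35)(0.80) = 0.3100
  C_32 = −[(0.70)(-0.10) − (-0.35)(-0.20)] = 0.1400
  C_33 = (0.70)(0.80) − (-0.30)(-0.20) = 0.5000
det(I−A) = Σ_j (I−A)_1j·C_1j = (0.70)(0.6000) + (-0.30)(0.1800) + (-0.35)(0.2400) = 0.2820
adj(I−A) = Cᵀ =
  [ 0.6000   0.3800   0.3100]
  [ 0.1800   0.4900   0.1400]
  [ 0.2400   0.3400   0.5000]
(I − A)⁻¹ = adj(I−A) / det(I−A) ≈
  [   2.1277     1.3475     1.0993]
  [   0.6383     1.7376     0.4965]
  [   0.8511     1.2057     1.7730]
x = (I − A)⁻¹ d = adj(I−A)·d / det(I−A), with det(I−A) = 0.2820:
  x_1 = (0.6000·60 + 0.3800·120 + 0.3100·70) / 0.2820 = 103.30 / 0.2820 ≈ 366.3
  x_2 = (0.1800·60 + 0.4900·120 + 0.1400·70) / 0.2820 = 79.40 / 0.2820 ≈ 281.6
  x_3 = (0.2400·60 + 0.3400·120 + 0.5000·70) / 0.2820 = 90.20 / 0.2820 ≈ 319.9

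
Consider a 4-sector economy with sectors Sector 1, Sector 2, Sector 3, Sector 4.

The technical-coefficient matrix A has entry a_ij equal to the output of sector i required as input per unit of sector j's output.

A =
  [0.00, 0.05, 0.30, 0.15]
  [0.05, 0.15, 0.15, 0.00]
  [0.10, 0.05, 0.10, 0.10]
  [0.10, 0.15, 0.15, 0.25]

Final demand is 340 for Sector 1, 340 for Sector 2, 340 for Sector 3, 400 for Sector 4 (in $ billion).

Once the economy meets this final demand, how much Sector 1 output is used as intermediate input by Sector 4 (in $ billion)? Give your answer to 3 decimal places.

z_14 = 126.833

I − A =
  [   1.00    -0.05    -0.30    -0.15]
  [  -0.05     0.85    -0.15     0.00]
  [  -0.10    -0.05     0.90    -0.10]
  [  -0.10    -0.15    -0.15     0.75]
Compute the cofactors C_ij = (−1)^(i+j)·(3×3 minor ij) of I−A; the adjugate is their transpose:
adj(I−A) = Cᵀ =
  [ 0.553125   0.070125   0.219375   0.139875]
  [ 0.045750   0.618750   0.122625   0.025500]
  [ 0.074875   0.058250   0.621750   0.097875]
  [ 0.097875   0.144750   0.178125   0.728250]
det(I−A) = Σ_j (I−A)_1j·C_1j = (1.00)(0.553125) + (-0.05)(0.045750) + (-0.30)(0.074875) + (-0.15)(0.097875) = 0.51369375
(I − A)⁻¹ = adj(I−A) / det(I−A) ≈
  [   1.0768     0.1365     0.4271     0.2723]
  [   0.0891     1.2045     0.2387     0.0496]
  [   0.1458     0.1134     1.2104     0.1905]
  [   0.1905     0.2818     0.3468     1.4177]
First solve x = (I − A)⁻¹ d = adj(I−A)·d / det(I−A); in particular x_4 = (0.097875·340 + 0.144750·340 + 0.178125·340 + 0.728250·400) / 0.51369375 = 434.355 / 0.51369375 ≈ 845.55243.
Intermediate flow from 1 to 4: z_14 = a_14 · x_4 = 0.15 × 434.355 / 0.51369375 = 65.15325 / 0.51369375 ≈ 126.833.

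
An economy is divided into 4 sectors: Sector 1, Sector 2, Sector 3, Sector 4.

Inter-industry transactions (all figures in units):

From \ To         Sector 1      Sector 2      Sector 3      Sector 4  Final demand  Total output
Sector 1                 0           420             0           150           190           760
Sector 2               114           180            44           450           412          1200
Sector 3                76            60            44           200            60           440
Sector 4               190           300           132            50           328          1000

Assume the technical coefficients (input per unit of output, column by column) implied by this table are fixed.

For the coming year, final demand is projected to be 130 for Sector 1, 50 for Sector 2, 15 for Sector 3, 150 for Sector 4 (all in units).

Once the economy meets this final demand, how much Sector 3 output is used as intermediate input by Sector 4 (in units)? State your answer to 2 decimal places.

Technical coefficients a_ij = z_ij / X_j:
  a_11 = 0/760 = 0.00, a_21 = 114/760 = 0.15, a_31 = 76/760 = 0.10, a_41 = 190/760 = 0.25
  a_12 = 420/1200 = 0.35, a_22 = 180/1200 = 0.15, a_32 = 60/1200 = 0.05, a_42 = 300/1200 = 0.25
  a_13 = 0/440 = 0.00, a_23 = 44/440 = 0.10, a_33 = 44/440 = 0.10, a_43 = 132/440 = 0.30
  a_14 = 150/1000 = 0.15, a_24 = 450/1000 = 0.45, a_34 = 200/1000 = 0.20, a_44 = 50/1000 = 0.05
I − A =
  [   1.00    -0.35     0.00    -0.15]
  [  -0.15     0.85    -0.10    -0.45]
  [  -0.10    -0.05     0.90    -0.20]
  [  -0.25    -0.25    -0.30     0.95]
Compute the cofactors C_ij = (−1)^(i+j)·(3×3 minor ij) of I−A; the adjugate is their transpose:
adj(I−A) = Cᵀ =
  [ 0.558000   0.314250   0.122500   0.262750]
  [ 0.248500   0.756750   0.233000   0.446750]
  [ 0.132250   0.150125   0.568250   0.211625]
  [ 0.254000   0.329250   0.273000   0.709250]
det(I−A) = Σ_j (I−A)_1j·C_1j = (1.00)(0.558000) + (-0.35)(0.248500) + (0.00)(0.132250) + (-0.15)(0.254000) = 0.432925
(I − A)⁻¹ = adj(I−A) / det(I−A) ≈
  [   1.2889     0.7259     0.2830     0.6069]
  [   0.5740     1.7480     0.5382     1.0319]
  [   0.3055     0.3468     1.3126     0.4888]
  [   0.5867     0.7605     0.6306     1.6383]
First solve x = (I − A)⁻¹ d = adj(I−A)·d / det(I−A); in particular x_4 = (0.254000·130 + 0.329250·50 + 0.273000·15 + 0.709250·150) / 0.432925 = 159.965 / 0.432925 ≈ 369.4982.
Intermediate flow from 3 to 4: z_34 = a_34 · x_4 = 0.20 × 159.965 / 0.432925 = 31.993 / 0.432925 ≈ 73.90.

z_34 = 73.90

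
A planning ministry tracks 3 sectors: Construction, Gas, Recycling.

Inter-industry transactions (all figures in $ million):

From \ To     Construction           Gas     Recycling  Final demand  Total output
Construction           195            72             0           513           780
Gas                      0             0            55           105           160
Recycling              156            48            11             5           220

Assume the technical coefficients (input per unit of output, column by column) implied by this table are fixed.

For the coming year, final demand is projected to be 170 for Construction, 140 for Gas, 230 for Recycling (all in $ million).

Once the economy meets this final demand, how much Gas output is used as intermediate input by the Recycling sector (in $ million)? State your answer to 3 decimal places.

z_23 = 98.856

Technical coefficients a_ij = z_ij / X_j:
  a_11 = 195/780 = 0.25, a_21 = 0/780 = 0.00, a_31 = 156/780 = 0.20
  a_12 = 72/160 = 0.45, a_22 = 0/160 = 0.00, a_32 = 48/160 = 0.30
  a_13 = 0/220 = 0.00, a_23 = 55/220 = 0.25, a_33 = 11/220 = 0.05
I − A =
  [   0.75    -0.45     0.00]
  [   0.00     1.00    -0.25]
  [  -0.20    -0.30     0.95]
Cofactors of I−A, C_ij = (−1)^(i+j)·(minor ij) (rows/columns in the sector order above):
  C_11 = (1.00)(0.95) − (-0.25)(-0.30) = 0.8750
  C_12 = −[(0.00)(0.95) − (-0.25)(-0.20)] = 0.0500
  C_13 = (0.00)(-0.30) − (1.00)(-0.20) = 0.2000
  C_21 = −[(-0.45)(0.95) − (0.00)(-0.30)] = 0.4275
  C_22 = (0.75)(0.95) − (0.00)(-0.20) = 0.7125
  C_23 = −[(0.75)(-0.30) − (-0.45)(-0.20)] = 0.3150
  C_31 = (-0.45)(-0.25) − (0.00)(1.00) = 0.1125
  C_32 = −[(0.75)(-0.25) − (0.00)(0.00)] = 0.1875
  C_33 = (0.75)(1.00) − (-0.45)(0.00) = 0.7500
det(I−A) = Σ_j (I−A)_1j·C_1j = (0.75)(0.8750) + (-0.45)(0.0500) + (0.00)(0.2000) = 0.63375
adj(I−A) = Cᵀ =
  [ 0.8750   0.4275   0.1125]
  [ 0.0500   0.7125   0.1875]
  [ 0.2000   0.3150   0.7500]
(I − A)⁻¹ = adj(I−A) / det(I−A) ≈
  [   1.3807     0.6746     0.1775]
  [   0.0789     1.1243     0.2959]
  [   0.3156     0.4970     1.1834]
First solve x = (I − A)⁻¹ d = adj(I−A)·d / det(I−A); in particular x_3 = (0.2000·170 + 0.3150·140 + 0.7500·230) / 0.63375 = 250.60 / 0.63375 ≈ 395.42406.
Intermediate flow from 2 to 3: z_23 = a_23 · x_3 = 0.25 × 250.60 / 0.63375 = 62.65 / 0.63375 ≈ 98.856.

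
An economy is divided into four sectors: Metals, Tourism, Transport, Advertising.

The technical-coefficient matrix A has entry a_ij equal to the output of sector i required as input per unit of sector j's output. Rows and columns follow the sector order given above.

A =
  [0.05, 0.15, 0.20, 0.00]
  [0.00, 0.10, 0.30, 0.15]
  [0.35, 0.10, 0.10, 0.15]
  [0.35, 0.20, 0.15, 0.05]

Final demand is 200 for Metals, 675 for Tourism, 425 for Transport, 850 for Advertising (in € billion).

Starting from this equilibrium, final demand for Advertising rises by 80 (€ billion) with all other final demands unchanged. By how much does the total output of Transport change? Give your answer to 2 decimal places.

I − A =
  [   0.95    -0.15    -0.20     0.00]
  [   0.00     0.90    -0.30    -0.15]
  [  -0.35    -0.10     0.90    -0.15]
  [  -0.35    -0.20    -0.15     0.95]
Compute the cofactors C_ij = (−1)^(i+j)·(3×3 minor ij) of I−A; the adjugate is their transpose:
adj(I−A) = Cᵀ =
  [ 0.682500   0.149875   0.211125   0.057000]
  [ 0.170625   0.713875   0.302625   0.160500]
  [ 0.341250   0.176500   0.775875   0.150375]
  [ 0.341250   0.233375   0.264000   0.662250]
det(I−A) = Σ_j (I−A)_1j·C_1j = (0.95)(0.682500) + (-0.15)(0.170625) + (-0.20)(0.341250) + (0.00)(0.341250) = 0.55453125
(I − A)⁻¹ = adj(I−A) / det(I−A) ≈
  [   1.2308     0.2703     0.3807     0.1028]
  [   0.3077     1.2873     0.5457     0.2894]
  [   0.6154     0.3183     1.3992     0.2712]
  [   0.6154     0.4209     0.4761     1.1943]
Δx = (I − A)⁻¹ Δd with Δd having +80 in the Advertising component and 0 elsewhere.
So Δx_3 = L_34 · (+80), where L_34 = adj(I−A)_34 / det(I−A) = 0.150375 / 0.55453125.
Δx_3 = 0.150375 × (+80) / 0.55453125 = 12.03 / 0.55453125 ≈ 21.69.

Δx_3 = 21.69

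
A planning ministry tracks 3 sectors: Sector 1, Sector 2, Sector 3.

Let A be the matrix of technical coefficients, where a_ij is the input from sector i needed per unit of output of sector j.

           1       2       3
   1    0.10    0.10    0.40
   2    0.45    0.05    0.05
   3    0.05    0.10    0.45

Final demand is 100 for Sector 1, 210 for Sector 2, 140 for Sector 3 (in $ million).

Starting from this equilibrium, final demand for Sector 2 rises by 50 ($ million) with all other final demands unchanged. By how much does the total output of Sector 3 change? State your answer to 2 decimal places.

I − A =
  [   0.90    -0.10    -0.40]
  [  -0.45     0.95    -0.05]
  [  -0.05    -0.10     0.55]
Cofactors of I−A, C_ij = (−1)^(i+j)·(minor ij) (rows/columns in the sector order above):
  C_11 = (0.95)(0.55) − (-0.05)(-0.10) = 0.5175
  C_12 = −[(-0.45)(0.55) − (-0.05)(-0.05)] = 0.2500
  C_13 = (-0.45)(-0.10) − (0.95)(-0.05) = 0.0925
  C_21 = −[(-0.10)(0.55) − (-0.40)(-0.10)] = 0.0950
  C_22 = (0.90)(0.55) − (-0.40)(-0.05) = 0.4750
  C_23 = −[(0.90)(-0.10) − (-0.10)(-0.05)] = 0.0950
  C_31 = (-0.10)(-0.05) − (-0.40)(0.95) = 0.3850
  C_32 = −[(0.90)(-0.05) − (-0.40)(-0.45)] = 0.2250
  C_33 = (0.90)(0.95) − (-0.10)(-0.45) = 0.8100
det(I−A) = Σ_j (I−A)_1j·C_1j = (0.90)(0.5175) + (-0.10)(0.2500) + (-0.40)(0.0925) = 0.40375
adj(I−A) = Cᵀ =
  [ 0.5175   0.0950   0.3850]
  [ 0.2500   0.4750   0.2250]
  [ 0.0925   0.0950   0.8100]
(I − A)⁻¹ = adj(I−A) / det(I−A) ≈
  [   1.2817     0.2353     0.9536]
  [   0.6192     1.1765     0.5573]
  [   0.2291     0.2353     2.0062]
Δx = (I − A)⁻¹ Δd with Δd having +50 in the Sector 2 component and 0 elsewhere.
So Δx_3 = L_32 · (+50), where L_32 = adj(I−A)_32 / det(I−A) = 0.0950 / 0.40375.
Δx_3 = 0.0950 × (+50) / 0.40375 = 4.75 / 0.40375 ≈ 11.76.

Δx_3 = 11.76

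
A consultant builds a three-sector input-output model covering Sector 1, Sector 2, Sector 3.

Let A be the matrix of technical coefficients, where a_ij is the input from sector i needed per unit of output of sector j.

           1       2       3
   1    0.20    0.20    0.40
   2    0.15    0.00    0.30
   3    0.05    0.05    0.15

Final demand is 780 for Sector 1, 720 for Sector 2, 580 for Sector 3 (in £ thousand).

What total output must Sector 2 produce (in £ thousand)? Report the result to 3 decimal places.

I − A =
  [   0.80    -0.20    -0.40]
  [  -0.15     1.00    -0.30]
  [  -0.05    -0.05     0.85]
Cofactors of I−A, C_ij = (−1)^(i+j)·(minor ij) (rows/columns in the sector order above):
  C_11 = (1.00)(0.85) − (-0.30)(-0.05) = 0.8350
  C_12 = −[(-0.15)(0.85) − (-0.30)(-0.05)] = 0.1425
  C_13 = (-0.15)(-0.05) − (1.00)(-0.05) = 0.0575
  C_21 = −[(-0.20)(0.85) − (-0.40)(-0.05)] = 0.1900
  C_22 = (0.80)(0.85) − (-0.40)(-0.05) = 0.6600
  C_23 = −[(0.80)(-0.05) − (-0.20)(-0.05)] = 0.0500
  C_31 = (-0.20)(-0.30) − (-0.40)(1.00) = 0.4600
  C_32 = −[(0.80)(-0.30) − (-0.40)(-0.15)] = 0.3000
  C_33 = (0.80)(1.00) − (-0.20)(-0.15) = 0.7700
det(I−A) = Σ_j (I−A)_1j·C_1j = (0.80)(0.8350) + (-0.20)(0.1425) + (-0.40)(0.0575) = 0.6165
adj(I−A) = Cᵀ =
  [ 0.8350   0.1900   0.4600]
  [ 0.1425   0.6600   0.3000]
  [ 0.0575   0.0500   0.7700]
(I − A)⁻¹ = adj(I−A) / det(I−A) ≈
  [   1.3544     0.3082     0.7461]
  [   0.2311     1.0706     0.4866]
  [   0.0933     0.0811     1.2490]
x = (I − A)⁻¹ d = adj(I−A)·d / det(I−A), with det(I−A) = 0.6165:
  x_1 = (0.8350·780 + 0.1900·720 + 0.4600·580) / 0.6165 = 1054.90 / 0.6165 ≈ 1711.111
  x_2 = (0.1425·780 + 0.6600·720 + 0.3000·580) / 0.6165 = 760.35 / 0.6165 ≈ 1233.333
  x_3 = (0.0575·780 + 0.0500·720 + 0.7700·580) / 0.6165 = 527.45 / 0.6165 ≈ 855.556

x_2 = 1233.333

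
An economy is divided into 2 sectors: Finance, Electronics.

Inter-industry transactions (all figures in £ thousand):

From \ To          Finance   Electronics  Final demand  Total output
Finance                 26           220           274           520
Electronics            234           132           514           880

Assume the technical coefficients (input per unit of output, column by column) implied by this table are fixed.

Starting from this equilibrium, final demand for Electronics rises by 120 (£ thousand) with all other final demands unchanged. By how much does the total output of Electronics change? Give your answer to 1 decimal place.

Δx_2 = 164.0

Technical coefficients a_ij = z_ij / X_j:
  a_11 = 26/520 = 0.05, a_21 = 234/520 = 0.45
  a_12 = 220/880 = 0.25, a_22 = 132/880 = 0.15
I − A =
  [   0.95    -0.25]
  [  -0.45     0.85]
det(I−A) = (0.95)(0.85) − (-0.25)(-0.45) = 0.6950
adj(I−A) = [[0.85, 0.25], [0.45, 0.95]]
(I − A)⁻¹ = adj(I−A) / det(I−A) ≈
  [   1.2230     0.3597]
  [   0.6475     1.3669]
Δx = (I − A)⁻¹ Δd with Δd having +120 in the Electronics component and 0 elsewhere.
So Δx_2 = L_22 · (+120), where L_22 = adj(I−A)_22 / det(I−A) = 0.95 / 0.6950.
Δx_2 = 0.95 × (+120) / 0.6950 = 114.00 / 0.6950 ≈ 164.0.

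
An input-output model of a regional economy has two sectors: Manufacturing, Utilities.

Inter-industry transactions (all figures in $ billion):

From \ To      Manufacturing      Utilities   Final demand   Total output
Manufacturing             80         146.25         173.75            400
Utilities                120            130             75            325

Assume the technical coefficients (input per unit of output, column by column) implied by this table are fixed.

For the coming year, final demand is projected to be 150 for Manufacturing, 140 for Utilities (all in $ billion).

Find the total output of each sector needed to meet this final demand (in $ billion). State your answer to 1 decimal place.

Technical coefficients a_ij = z_ij / X_j:
  a_MM = 80/400 = 0.20, a_UM = 120/400 = 0.30
  a_MU = 146.25/325 = 0.45, a_UU = 130/325 = 0.40
I − A =
  [   0.80    -0.45]
  [  -0.30     0.60]
det(I−A) = (0.80)(0.60) − (-0.45)(-0.30) = 0.3450
adj(I−A) = [[0.60, 0.45], [0.30, 0.80]]
(I − A)⁻¹ = adj(I−A) / det(I−A) ≈
  [   1.7391     1.3043]
  [   0.8696     2.3188]
x = (I − A)⁻¹ d = adj(I−A)·d / det(I−A), with det(I−A) = 0.3450:
  x_M = (0.60·150 + 0.45·140) / 0.3450 = 153.00 / 0.3450 ≈ 443.5
  x_U = (0.30·150 + 0.80·140) / 0.3450 = 157.00 / 0.3450 ≈ 455.1

x_M = 443.5, x_U = 455.1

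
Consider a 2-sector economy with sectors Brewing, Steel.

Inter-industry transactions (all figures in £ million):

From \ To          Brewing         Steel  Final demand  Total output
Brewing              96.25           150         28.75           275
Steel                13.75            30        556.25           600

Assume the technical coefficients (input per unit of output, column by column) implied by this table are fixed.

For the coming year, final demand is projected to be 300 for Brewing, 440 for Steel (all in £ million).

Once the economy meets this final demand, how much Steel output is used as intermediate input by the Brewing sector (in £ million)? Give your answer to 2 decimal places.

z_21 = 32.64

Technical coefficients a_ij = z_ij / X_j:
  a_11 = 96.25/275 = 0.35, a_21 = 13.75/275 = 0.05
  a_12 = 150/600 = 0.25, a_22 = 30/600 = 0.05
I − A =
  [   0.65    -0.25]
  [  -0.05     0.95]
det(I−A) = (0.65)(0.95) − (-0.25)(-0.05) = 0.6050
adj(I−A) = [[0.95, 0.25], [0.05, 0.65]]
(I − A)⁻¹ = adj(I−A) / det(I−A) ≈
  [   1.5702     0.4132]
  [   0.0826     1.0744]
First solve x = (I − A)⁻¹ d = adj(I−A)·d / det(I−A); in particular x_1 = (0.95·300 + 0.25·440) / 0.6050 = 395.00 / 0.6050 ≈ 652.8926.
Intermediate flow from 2 to 1: z_21 = a_21 · x_1 = 0.05 × 395.00 / 0.6050 = 19.75 / 0.6050 ≈ 32.64.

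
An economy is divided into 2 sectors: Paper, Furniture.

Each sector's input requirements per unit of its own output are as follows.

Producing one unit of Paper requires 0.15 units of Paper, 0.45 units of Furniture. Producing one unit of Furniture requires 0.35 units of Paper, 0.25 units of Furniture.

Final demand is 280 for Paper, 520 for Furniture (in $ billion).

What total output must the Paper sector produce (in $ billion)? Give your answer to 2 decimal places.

x_1 = 816.67

I − A =
  [   0.85    -0.35]
  [  -0.45     0.75]
det(I−A) = (0.85)(0.75) − (-0.35)(-0.45) = 0.4800
adj(I−A) = [[0.75, 0.35], [0.45, 0.85]]
(I − A)⁻¹ = adj(I−A) / det(I−A) ≈
  [   1.5625     0.7292]
  [   0.9375     1.7708]
x = (I − A)⁻¹ d = adj(I−A)·d / det(I−A), with det(I−A) = 0.4800:
  x_1 = (0.75·280 + 0.35·520) / 0.4800 = 392.00 / 0.4800 ≈ 816.67
  x_2 = (0.45·280 + 0.85·520) / 0.4800 = 568.00 / 0.4800 ≈ 1183.33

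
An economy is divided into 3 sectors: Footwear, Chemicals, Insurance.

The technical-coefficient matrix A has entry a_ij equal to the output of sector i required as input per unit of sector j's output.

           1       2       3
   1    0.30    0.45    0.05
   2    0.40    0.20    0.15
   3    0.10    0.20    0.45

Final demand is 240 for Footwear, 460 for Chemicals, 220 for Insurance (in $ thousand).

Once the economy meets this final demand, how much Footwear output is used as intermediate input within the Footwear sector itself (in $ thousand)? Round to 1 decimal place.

z_11 = 416.5

I − A =
  [   0.70    -0.45    -0.05]
  [  -0.40     0.80    -0.15]
  [  -0.10    -0.20     0.55]
Cofactors of I−A, C_ij = (−1)^(i+j)·(minor ij) (rows/columns in the sector order above):
  C_11 = (0.80)(0.55) − (-0.15)(-0.20) = 0.4100
  C_12 = −[(-0.40)(0.55) − (-0.15)(-0.10)] = 0.2350
  C_13 = (-0.40)(-0.20) − (0.80)(-0.10) = 0.1600
  C_21 = −[(-0.45)(0.55) − (-0.05)(-0.20)] = 0.2575
  C_22 = (0.70)(0.55) − (-0.05)(-0.10) = 0.3800
  C_23 = −[(0.70)(-0.20) − (-0.45)(-0.10)] = 0.1850
  C_31 = (-0.45)(-0.15) − (-0.05)(0.80) = 0.1075
  C_32 = −[(0.70)(-0.15) − (-0.05)(-0.40)] = 0.1250
  C_33 = (0.70)(0.80) − (-0.45)(-0.40) = 0.3800
det(I−A) = Σ_j (I−A)_1j·C_1j = (0.70)(0.4100) + (-0.45)(0.2350) + (-0.05)(0.1600) = 0.17325
adj(I−A) = Cᵀ =
  [ 0.4100   0.2575   0.1075]
  [ 0.2350   0.3800   0.1250]
  [ 0.1600   0.1850   0.3800]
(I − A)⁻¹ = adj(I−A) / det(I−A) ≈
  [   2.3665     1.4863     0.6205]
  [   1.3564     2.1934     0.7215]
  [   0.9235     1.0678     2.1934]
First solve x = (I − A)⁻¹ d = adj(I−A)·d / det(I−A); in particular x_1 = (0.4100·240 + 0.2575·460 + 0.1075·220) / 0.17325 = 240.50 / 0.17325 ≈ 1388.167.
Intermediate flow from 1 to 1: z_11 = a_11 · x_1 = 0.30 × 240.50 / 0.17325 = 72.15 / 0.17325 ≈ 416.5.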